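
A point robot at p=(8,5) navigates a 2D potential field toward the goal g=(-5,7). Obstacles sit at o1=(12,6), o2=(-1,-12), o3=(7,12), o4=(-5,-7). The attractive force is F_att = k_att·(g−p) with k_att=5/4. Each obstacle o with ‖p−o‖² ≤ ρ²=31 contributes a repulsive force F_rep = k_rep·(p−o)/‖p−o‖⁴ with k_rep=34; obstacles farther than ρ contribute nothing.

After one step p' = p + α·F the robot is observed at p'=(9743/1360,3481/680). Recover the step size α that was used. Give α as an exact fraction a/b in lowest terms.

α = 1/20

F_att = 5/4·(g−p) = 5/4·(-13,2) = (-16.2500,2.5000)
o1: d²=17 ≤ ρ²=31; F_rep = 34·(-4,-1)/17² = (-0.4706,-0.1176)
o2: d²=370 > ρ²=31 → inactive
o3: d²=50 > ρ²=31 → inactive
o4: d²=313 > ρ²=31 → inactive
F = F_att + ΣF_rep = (-16.7206,2.3824)
Δp = p'−p = (-0.8360,0.1191); α = Δx/Fx = (-1137/1360) / (-1137/68) = 1/20
check: Δy/Fy = (81/680) / (81/34) = 1/20 ✓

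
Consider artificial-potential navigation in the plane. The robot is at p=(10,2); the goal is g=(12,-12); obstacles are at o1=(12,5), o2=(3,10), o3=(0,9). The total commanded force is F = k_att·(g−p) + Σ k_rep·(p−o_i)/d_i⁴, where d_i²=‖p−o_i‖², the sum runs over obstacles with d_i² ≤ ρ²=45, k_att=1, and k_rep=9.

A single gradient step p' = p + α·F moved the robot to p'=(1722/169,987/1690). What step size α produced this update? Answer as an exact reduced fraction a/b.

F_att = 1·(g−p) = 1·(2,-14) = (2.0000,-14.0000)
o1: d²=13 ≤ ρ²=45; F_rep = 9·(-2,-3)/13² = (-0.1065,-0.1598)
o2: d²=113 > ρ²=45 → inactive
o3: d²=149 > ρ²=45 → inactive
F = F_att + ΣF_rep = (1.8935,-14.1598)
Δp = p'−p = (0.1893,-1.4160); α = Δx/Fx = (32/169) / (320/169) = 1/10
check: Δy/Fy = (-2393/1690) / (-2393/169) = 1/10 ✓

α = 1/10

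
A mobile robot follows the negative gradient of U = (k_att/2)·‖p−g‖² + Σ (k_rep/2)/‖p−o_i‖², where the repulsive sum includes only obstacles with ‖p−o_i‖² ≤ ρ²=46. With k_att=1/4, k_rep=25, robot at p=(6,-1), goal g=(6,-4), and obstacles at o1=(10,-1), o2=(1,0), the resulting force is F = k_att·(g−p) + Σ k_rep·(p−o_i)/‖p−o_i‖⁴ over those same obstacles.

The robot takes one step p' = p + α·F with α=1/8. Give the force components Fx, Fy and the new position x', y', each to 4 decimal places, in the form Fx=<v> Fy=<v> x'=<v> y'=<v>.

F_att = 1/4·(g−p) = 1/4·(0,-3) = (0.0000,-0.7500)
o1: d²=16 ≤ ρ²=46; F_rep = 25·(-4,0)/16² = (-0.3906,0.0000)
o2: d²=26 ≤ ρ²=46; F_rep = 25·(5,-1)/26² = (0.1849,-0.0370)
F = F_att + ΣF_rep = (-0.2057,-0.7870)
p' = p + 1/8·F = (5.9743,-1.0984)

Fx=-0.2057 Fy=-0.7870 x'=5.9743 y'=-1.0984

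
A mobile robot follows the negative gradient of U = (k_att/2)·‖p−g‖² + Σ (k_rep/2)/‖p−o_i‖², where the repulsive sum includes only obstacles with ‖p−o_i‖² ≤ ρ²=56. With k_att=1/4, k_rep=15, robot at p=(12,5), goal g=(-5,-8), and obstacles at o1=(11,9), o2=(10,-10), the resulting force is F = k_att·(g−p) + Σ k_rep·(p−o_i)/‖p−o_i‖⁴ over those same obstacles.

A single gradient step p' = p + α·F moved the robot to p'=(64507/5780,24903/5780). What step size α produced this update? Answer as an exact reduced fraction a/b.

α = 1/5

F_att = 1/4·(g−p) = 1/4·(-17,-13) = (-4.2500,-3.2500)
o1: d²=17 ≤ ρ²=56; F_rep = 15·(1,-4)/17² = (0.0519,-0.2076)
o2: d²=229 > ρ²=56 → inactive
F = F_att + ΣF_rep = (-4.1981,-3.4576)
Δp = p'−p = (-0.8396,-0.6915); α = Δx/Fx = (-4853/5780) / (-4853/1156) = 1/5
check: Δy/Fy = (-3997/5780) / (-3997/1156) = 1/5 ✓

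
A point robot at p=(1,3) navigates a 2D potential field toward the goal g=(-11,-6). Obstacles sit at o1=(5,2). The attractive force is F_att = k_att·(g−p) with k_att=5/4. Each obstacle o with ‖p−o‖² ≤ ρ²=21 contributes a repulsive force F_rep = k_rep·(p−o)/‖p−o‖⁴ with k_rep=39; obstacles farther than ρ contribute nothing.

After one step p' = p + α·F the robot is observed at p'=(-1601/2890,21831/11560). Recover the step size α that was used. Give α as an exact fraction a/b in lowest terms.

α = 1/10

F_att = 5/4·(g−p) = 5/4·(-12,-9) = (-15.0000,-11.2500)
o1: d²=17 ≤ ρ²=21; F_rep = 39·(-4,1)/17² = (-0.5398,0.1349)
F = F_att + ΣF_rep = (-15.5398,-11.1151)
Δp = p'−p = (-1.5540,-1.1115); α = Δx/Fx = (-4491/2890) / (-4491/289) = 1/10
check: Δy/Fy = (-12849/11560) / (-12849/1156) = 1/10 ✓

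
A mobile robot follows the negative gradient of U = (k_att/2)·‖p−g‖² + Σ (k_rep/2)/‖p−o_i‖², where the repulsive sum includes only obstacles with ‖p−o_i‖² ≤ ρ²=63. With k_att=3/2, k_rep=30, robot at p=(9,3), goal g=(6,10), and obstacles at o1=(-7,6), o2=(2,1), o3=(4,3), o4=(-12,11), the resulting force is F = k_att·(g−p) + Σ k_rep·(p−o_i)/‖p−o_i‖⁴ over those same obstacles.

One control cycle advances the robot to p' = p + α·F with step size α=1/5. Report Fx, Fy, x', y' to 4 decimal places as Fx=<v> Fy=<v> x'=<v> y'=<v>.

F_att = 3/2·(g−p) = 3/2·(-3,7) = (-4.5000,10.5000)
o1: d²=265 > ρ²=63 → inactive
o2: d²=53 ≤ ρ²=63; F_rep = 30·(7,2)/53² = (0.0748,0.0214)
o3: d²=25 ≤ ρ²=63; F_rep = 30·(5,0)/25² = (0.2400,0.0000)
o4: d²=505 > ρ²=63 → inactive
F = F_att + ΣF_rep = (-4.1852,10.5214)
p' = p + 1/5·F = (8.1630,5.1043)

Fx=-4.1852 Fy=10.5214 x'=8.1630 y'=5.1043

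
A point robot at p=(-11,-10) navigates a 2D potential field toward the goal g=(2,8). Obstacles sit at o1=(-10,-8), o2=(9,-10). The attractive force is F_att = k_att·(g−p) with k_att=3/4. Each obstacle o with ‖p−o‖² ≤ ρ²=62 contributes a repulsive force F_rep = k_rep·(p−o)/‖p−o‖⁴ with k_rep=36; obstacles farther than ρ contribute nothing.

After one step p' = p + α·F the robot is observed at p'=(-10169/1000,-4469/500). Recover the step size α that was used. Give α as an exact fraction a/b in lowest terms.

α = 1/10

F_att = 3/4·(g−p) = 3/4·(13,18) = (9.7500,13.5000)
o1: d²=5 ≤ ρ²=62; F_rep = 36·(-1,-2)/5² = (-1.4400,-2.8800)
o2: d²=400 > ρ²=62 → inactive
F = F_att + ΣF_rep = (8.3100,10.6200)
Δp = p'−p = (0.8310,1.0620); α = Δx/Fx = (831/1000) / (831/100) = 1/10
check: Δy/Fy = (531/500) / (531/50) = 1/10 ✓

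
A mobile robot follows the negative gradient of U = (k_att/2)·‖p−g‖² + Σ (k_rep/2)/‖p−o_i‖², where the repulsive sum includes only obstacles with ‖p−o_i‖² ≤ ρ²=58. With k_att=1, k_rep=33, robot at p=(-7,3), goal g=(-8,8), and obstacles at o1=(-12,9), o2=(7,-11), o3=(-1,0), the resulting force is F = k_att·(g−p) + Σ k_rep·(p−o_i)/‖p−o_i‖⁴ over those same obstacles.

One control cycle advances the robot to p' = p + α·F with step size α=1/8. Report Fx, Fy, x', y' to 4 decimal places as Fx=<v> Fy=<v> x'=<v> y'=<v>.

F_att = 1·(g−p) = 1·(-1,5) = (-1.0000,5.0000)
o1: d²=61 > ρ²=58 → inactive
o2: d²=392 > ρ²=58 → inactive
o3: d²=45 ≤ ρ²=58; F_rep = 33·(-6,3)/45² = (-0.0978,0.0489)
F = F_att + ΣF_rep = (-1.0978,5.0489)
p' = p + 1/8·F = (-7.1372,3.6311)

Fx=-1.0978 Fy=5.0489 x'=-7.1372 y'=3.6311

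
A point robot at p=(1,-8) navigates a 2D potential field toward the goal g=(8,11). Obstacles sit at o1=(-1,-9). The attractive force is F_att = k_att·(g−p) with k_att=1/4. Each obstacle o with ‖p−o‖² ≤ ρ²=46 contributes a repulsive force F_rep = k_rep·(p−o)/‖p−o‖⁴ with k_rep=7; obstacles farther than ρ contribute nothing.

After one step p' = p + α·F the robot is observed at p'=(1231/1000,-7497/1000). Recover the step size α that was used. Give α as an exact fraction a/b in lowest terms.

F_att = 1/4·(g−p) = 1/4·(7,19) = (1.7500,4.7500)
o1: d²=5 ≤ ρ²=46; F_rep = 7·(2,1)/5² = (0.5600,0.2800)
F = F_att + ΣF_rep = (2.3100,5.0300)
Δp = p'−p = (0.2310,0.5030); α = Δx/Fx = (231/1000) / (231/100) = 1/10
check: Δy/Fy = (503/1000) / (503/100) = 1/10 ✓

α = 1/10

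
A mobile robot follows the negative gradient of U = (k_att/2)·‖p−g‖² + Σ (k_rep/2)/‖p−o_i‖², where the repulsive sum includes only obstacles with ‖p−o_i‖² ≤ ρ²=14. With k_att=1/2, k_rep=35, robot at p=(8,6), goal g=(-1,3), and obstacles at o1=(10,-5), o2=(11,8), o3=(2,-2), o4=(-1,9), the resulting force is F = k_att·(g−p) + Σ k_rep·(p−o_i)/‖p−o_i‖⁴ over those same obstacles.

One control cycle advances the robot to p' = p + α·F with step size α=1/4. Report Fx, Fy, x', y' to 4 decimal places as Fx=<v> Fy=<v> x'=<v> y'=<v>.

F_att = 1/2·(g−p) = 1/2·(-9,-3) = (-4.5000,-1.5000)
o1: d²=125 > ρ²=14 → inactive
o2: d²=13 ≤ ρ²=14; F_rep = 35·(-3,-2)/13² = (-0.6213,-0.4142)
o3: d²=100 > ρ²=14 → inactive
o4: d²=90 > ρ²=14 → inactive
F = F_att + ΣF_rep = (-5.1213,-1.9142)
p' = p + 1/4·F = (6.7197,5.5214)

Fx=-5.1213 Fy=-1.9142 x'=6.7197 y'=5.5214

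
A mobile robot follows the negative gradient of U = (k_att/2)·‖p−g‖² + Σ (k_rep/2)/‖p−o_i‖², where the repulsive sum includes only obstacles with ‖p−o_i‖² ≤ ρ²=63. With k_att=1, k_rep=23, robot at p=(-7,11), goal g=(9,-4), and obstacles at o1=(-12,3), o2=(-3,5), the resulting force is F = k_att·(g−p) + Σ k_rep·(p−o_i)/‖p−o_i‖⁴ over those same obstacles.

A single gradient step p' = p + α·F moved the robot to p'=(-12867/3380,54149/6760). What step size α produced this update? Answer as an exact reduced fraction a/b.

F_att = 1·(g−p) = 1·(16,-15) = (16.0000,-15.0000)
o1: d²=89 > ρ²=63 → inactive
o2: d²=52 ≤ ρ²=63; F_rep = 23·(-4,6)/52² = (-0.0340,0.0510)
F = F_att + ΣF_rep = (15.9660,-14.9490)
Δp = p'−p = (3.1932,-2.9898); α = Δx/Fx = (10793/3380) / (10793/676) = 1/5
check: Δy/Fy = (-20211/6760) / (-20211/1352) = 1/5 ✓

α = 1/5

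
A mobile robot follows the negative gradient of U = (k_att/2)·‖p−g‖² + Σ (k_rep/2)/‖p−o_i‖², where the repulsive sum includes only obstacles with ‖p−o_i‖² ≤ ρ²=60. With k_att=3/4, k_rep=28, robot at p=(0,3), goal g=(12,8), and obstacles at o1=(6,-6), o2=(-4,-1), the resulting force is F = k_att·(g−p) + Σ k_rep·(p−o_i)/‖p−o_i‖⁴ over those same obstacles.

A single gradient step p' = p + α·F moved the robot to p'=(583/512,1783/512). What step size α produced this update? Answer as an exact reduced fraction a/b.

F_att = 3/4·(g−p) = 3/4·(12,5) = (9.0000,3.7500)
o1: d²=117 > ρ²=60 → inactive
o2: d²=32 ≤ ρ²=60; F_rep = 28·(4,4)/32² = (0.1094,0.1094)
F = F_att + ΣF_rep = (9.1094,3.8594)
Δp = p'−p = (1.1387,0.4824); α = Δx/Fx = (583/512) / (583/64) = 1/8
check: Δy/Fy = (247/512) / (247/64) = 1/8 ✓

α = 1/8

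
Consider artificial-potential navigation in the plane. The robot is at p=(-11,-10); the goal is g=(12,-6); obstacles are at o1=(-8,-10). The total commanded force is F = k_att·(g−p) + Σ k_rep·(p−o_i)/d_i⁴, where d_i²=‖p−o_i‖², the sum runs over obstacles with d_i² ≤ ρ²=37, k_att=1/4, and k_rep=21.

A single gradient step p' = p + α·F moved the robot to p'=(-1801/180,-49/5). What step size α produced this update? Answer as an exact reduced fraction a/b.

F_att = 1/4·(g−p) = 1/4·(23,4) = (5.7500,1.0000)
o1: d²=9 ≤ ρ²=37; F_rep = 21·(-3,0)/9² = (-0.7778,0.0000)
F = F_att + ΣF_rep = (4.9722,1.0000)
Δp = p'−p = (0.9944,0.2000); α = Δx/Fx = (179/180) / (179/36) = 1/5
check: Δy/Fy = (1/5) / (1) = 1/5 ✓

α = 1/5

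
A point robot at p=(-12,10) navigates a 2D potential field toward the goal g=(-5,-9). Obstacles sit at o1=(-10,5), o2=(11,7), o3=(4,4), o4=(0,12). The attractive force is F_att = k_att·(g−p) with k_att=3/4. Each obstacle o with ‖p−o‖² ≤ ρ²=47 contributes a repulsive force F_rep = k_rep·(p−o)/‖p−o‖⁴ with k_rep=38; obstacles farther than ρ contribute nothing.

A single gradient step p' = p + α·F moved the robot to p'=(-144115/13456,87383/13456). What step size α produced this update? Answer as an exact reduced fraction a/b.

F_att = 3/4·(g−p) = 3/4·(7,-19) = (5.2500,-14.2500)
o1: d²=29 ≤ ρ²=47; F_rep = 38·(-2,5)/29² = (-0.0904,0.2259)
o2: d²=538 > ρ²=47 → inactive
o3: d²=292 > ρ²=47 → inactive
o4: d²=148 > ρ²=47 → inactive
F = F_att + ΣF_rep = (5.1596,-14.0241)
Δp = p'−p = (1.2899,-3.5060); α = Δx/Fx = (17357/13456) / (17357/3364) = 1/4
check: Δy/Fy = (-47177/13456) / (-47177/3364) = 1/4 ✓

α = 1/4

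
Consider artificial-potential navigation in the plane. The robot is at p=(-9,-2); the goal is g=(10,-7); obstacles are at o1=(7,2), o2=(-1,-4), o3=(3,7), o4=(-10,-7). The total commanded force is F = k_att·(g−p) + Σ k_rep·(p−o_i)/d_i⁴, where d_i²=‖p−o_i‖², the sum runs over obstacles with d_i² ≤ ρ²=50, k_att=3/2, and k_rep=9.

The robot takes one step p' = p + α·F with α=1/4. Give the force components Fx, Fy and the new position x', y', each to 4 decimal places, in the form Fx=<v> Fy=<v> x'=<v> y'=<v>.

F_att = 3/2·(g−p) = 3/2·(19,-5) = (28.5000,-7.5000)
o1: d²=272 > ρ²=50 → inactive
o2: d²=68 > ρ²=50 → inactive
o3: d²=225 > ρ²=50 → inactive
o4: d²=26 ≤ ρ²=50; F_rep = 9·(1,5)/26² = (0.0133,0.0666)
F = F_att + ΣF_rep = (28.5133,-7.4334)
p' = p + 1/4·F = (-1.8717,-3.8584)

Fx=28.5133 Fy=-7.4334 x'=-1.8717 y'=-3.8584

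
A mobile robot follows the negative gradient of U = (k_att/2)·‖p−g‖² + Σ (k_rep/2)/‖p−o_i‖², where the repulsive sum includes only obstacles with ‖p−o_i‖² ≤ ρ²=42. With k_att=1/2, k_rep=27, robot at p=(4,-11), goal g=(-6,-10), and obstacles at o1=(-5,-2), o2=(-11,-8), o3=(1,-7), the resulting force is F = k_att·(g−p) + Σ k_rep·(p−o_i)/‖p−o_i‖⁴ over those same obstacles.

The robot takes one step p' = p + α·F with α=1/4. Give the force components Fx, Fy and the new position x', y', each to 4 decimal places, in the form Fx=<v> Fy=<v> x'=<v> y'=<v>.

F_att = 1/2·(g−p) = 1/2·(-10,1) = (-5.0000,0.5000)
o1: d²=162 > ρ²=42 → inactive
o2: d²=234 > ρ²=42 → inactive
o3: d²=25 ≤ ρ²=42; F_rep = 27·(3,-4)/25² = (0.1296,-0.1728)
F = F_att + ΣF_rep = (-4.8704,0.3272)
p' = p + 1/4·F = (2.7824,-10.9182)

Fx=-4.8704 Fy=0.3272 x'=2.7824 y'=-10.9182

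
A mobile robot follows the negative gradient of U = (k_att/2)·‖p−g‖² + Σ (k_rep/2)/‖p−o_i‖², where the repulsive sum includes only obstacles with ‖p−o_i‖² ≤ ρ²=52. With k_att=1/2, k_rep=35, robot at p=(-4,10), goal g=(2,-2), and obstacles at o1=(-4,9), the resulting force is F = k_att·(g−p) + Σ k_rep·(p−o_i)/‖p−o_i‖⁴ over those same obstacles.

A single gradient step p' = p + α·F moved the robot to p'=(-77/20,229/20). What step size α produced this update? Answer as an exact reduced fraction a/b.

F_att = 1/2·(g−p) = 1/2·(6,-12) = (3.0000,-6.0000)
o1: d²=1 ≤ ρ²=52; F_rep = 35·(0,1)/1² = (0.0000,35.0000)
F = F_att + ΣF_rep = (3.0000,29.0000)
Δp = p'−p = (0.1500,1.4500); α = Δx/Fx = (3/20) / (3) = 1/20
check: Δy/Fy = (29/20) / (29) = 1/20 ✓

α = 1/20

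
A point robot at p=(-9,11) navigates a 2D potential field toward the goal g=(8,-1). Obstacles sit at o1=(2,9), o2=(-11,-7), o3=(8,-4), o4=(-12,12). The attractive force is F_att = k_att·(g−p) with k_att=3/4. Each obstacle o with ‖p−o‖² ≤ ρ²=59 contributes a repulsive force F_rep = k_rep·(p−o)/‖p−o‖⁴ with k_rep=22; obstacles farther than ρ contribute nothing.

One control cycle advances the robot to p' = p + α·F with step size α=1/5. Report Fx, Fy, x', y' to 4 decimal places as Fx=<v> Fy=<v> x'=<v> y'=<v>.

Fx=13.4100 Fy=-9.2200 x'=-6.3180 y'=9.1560

F_att = 3/4·(g−p) = 3/4·(17,-12) = (12.7500,-9.0000)
o1: d²=125 > ρ²=59 → inactive
o2: d²=328 > ρ²=59 → inactive
o3: d²=514 > ρ²=59 → inactive
o4: d²=10 ≤ ρ²=59; F_rep = 22·(3,-1)/10² = (0.6600,-0.2200)
F = F_att + ΣF_rep = (13.4100,-9.2200)
p' = p + 1/5·F = (-6.3180,9.1560)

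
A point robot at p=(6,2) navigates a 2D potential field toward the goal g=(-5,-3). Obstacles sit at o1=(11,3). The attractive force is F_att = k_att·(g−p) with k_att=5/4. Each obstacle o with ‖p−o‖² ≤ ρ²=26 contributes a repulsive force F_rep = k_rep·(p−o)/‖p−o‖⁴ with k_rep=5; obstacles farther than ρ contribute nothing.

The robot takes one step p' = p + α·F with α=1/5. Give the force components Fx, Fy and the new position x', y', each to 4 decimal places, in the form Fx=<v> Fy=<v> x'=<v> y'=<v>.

Fx=-13.7870 Fy=-6.2574 x'=3.2426 y'=0.7485

F_att = 5/4·(g−p) = 5/4·(-11,-5) = (-13.7500,-6.2500)
o1: d²=26 ≤ ρ²=26; F_rep = 5·(-5,-1)/26² = (-0.0370,-0.0074)
F = F_att + ΣF_rep = (-13.7870,-6.2574)
p' = p + 1/5·F = (3.2426,0.7485)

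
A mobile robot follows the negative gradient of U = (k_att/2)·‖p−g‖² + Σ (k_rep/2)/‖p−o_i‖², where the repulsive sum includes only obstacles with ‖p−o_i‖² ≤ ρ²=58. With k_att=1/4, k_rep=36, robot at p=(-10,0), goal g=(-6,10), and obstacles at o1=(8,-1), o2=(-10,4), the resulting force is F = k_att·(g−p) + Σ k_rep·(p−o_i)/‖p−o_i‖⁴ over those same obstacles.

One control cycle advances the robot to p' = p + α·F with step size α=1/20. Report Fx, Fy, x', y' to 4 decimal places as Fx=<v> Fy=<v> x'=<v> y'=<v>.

F_att = 1/4·(g−p) = 1/4·(4,10) = (1.0000,2.5000)
o1: d²=325 > ρ²=58 → inactive
o2: d²=16 ≤ ρ²=58; F_rep = 36·(0,-4)/16² = (0.0000,-0.5625)
F = F_att + ΣF_rep = (1.0000,1.9375)
p' = p + 1/20·F = (-9.9500,0.0969)

Fx=1.0000 Fy=1.9375 x'=-9.9500 y'=0.0969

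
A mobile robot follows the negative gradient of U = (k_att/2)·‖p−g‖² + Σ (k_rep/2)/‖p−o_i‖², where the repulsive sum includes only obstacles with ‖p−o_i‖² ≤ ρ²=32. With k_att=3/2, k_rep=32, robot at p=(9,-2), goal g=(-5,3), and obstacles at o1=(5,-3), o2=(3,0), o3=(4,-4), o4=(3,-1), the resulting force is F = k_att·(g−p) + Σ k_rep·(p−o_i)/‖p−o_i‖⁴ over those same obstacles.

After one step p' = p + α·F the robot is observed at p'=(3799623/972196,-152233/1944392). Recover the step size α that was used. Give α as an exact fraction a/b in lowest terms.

F_att = 3/2·(g−p) = 3/2·(-14,5) = (-21.0000,7.5000)
o1: d²=17 ≤ ρ²=32; F_rep = 32·(4,1)/17² = (0.4429,0.1107)
o2: d²=40 > ρ²=32 → inactive
o3: d²=29 ≤ ρ²=32; F_rep = 32·(5,2)/29² = (0.1902,0.0761)
o4: d²=37 > ρ²=32 → inactive
F = F_att + ΣF_rep = (-20.3668,7.6868)
Δp = p'−p = (-5.0917,1.9217); α = Δx/Fx = (-4950141/972196) / (-4950141/243049) = 1/4
check: Δy/Fy = (3736551/1944392) / (3736551/486098) = 1/4 ✓

α = 1/4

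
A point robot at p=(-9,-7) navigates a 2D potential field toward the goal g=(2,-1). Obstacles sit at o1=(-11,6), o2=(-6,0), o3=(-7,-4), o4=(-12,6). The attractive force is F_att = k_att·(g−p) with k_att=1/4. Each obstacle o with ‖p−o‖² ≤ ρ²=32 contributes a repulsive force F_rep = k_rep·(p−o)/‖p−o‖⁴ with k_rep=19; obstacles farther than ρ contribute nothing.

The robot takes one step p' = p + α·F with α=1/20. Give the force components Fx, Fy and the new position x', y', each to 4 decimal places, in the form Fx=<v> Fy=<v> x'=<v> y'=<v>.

Fx=2.5251 Fy=1.1627 x'=-8.8737 y'=-6.9419

F_att = 1/4·(g−p) = 1/4·(11,6) = (2.7500,1.5000)
o1: d²=173 > ρ²=32 → inactive
o2: d²=58 > ρ²=32 → inactive
o3: d²=13 ≤ ρ²=32; F_rep = 19·(-2,-3)/13² = (-0.2249,-0.3373)
o4: d²=178 > ρ²=32 → inactive
F = F_att + ΣF_rep = (2.5251,1.1627)
p' = p + 1/20·F = (-8.8737,-6.9419)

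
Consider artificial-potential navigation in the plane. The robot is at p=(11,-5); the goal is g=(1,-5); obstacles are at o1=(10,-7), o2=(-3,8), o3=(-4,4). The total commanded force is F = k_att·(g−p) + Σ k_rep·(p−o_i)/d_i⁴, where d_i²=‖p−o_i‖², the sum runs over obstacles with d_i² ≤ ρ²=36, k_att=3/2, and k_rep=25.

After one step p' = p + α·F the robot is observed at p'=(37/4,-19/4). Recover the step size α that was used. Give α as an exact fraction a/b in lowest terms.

F_att = 3/2·(g−p) = 3/2·(-10,0) = (-15.0000,0.0000)
o1: d²=5 ≤ ρ²=36; F_rep = 25·(1,2)/5² = (1.0000,2.0000)
o2: d²=365 > ρ²=36 → inactive
o3: d²=306 > ρ²=36 → inactive
F = F_att + ΣF_rep = (-14.0000,2.0000)
Δp = p'−p = (-1.7500,0.2500); α = Δx/Fx = (-7/4) / (-14) = 1/8
check: Δy/Fy = (1/4) / (2) = 1/8 ✓

α = 1/8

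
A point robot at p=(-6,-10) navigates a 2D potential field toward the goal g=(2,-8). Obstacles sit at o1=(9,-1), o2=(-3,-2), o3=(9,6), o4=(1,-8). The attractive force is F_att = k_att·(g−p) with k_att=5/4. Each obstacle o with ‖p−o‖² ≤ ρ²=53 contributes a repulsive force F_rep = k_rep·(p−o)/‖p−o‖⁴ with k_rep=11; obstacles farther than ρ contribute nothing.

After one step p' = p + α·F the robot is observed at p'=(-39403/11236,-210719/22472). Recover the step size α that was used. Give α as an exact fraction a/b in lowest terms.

F_att = 5/4·(g−p) = 5/4·(8,2) = (10.0000,2.5000)
o1: d²=306 > ρ²=53 → inactive
o2: d²=73 > ρ²=53 → inactive
o3: d²=481 > ρ²=53 → inactive
o4: d²=53 ≤ ρ²=53; F_rep = 11·(-7,-2)/53² = (-0.0274,-0.0078)
F = F_att + ΣF_rep = (9.9726,2.4922)
Δp = p'−p = (2.4931,0.6230); α = Δx/Fx = (28013/11236) / (28013/2809) = 1/4
check: Δy/Fy = (14001/22472) / (14001/5618) = 1/4 ✓

α = 1/4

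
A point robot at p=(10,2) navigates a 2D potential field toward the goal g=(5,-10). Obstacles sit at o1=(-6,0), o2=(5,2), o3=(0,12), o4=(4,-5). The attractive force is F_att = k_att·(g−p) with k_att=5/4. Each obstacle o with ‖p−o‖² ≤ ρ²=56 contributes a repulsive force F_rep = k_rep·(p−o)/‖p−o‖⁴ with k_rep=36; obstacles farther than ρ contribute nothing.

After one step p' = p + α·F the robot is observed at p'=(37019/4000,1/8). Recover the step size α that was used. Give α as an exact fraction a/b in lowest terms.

α = 1/8

F_att = 5/4·(g−p) = 5/4·(-5,-12) = (-6.2500,-15.0000)
o1: d²=260 > ρ²=56 → inactive
o2: d²=25 ≤ ρ²=56; F_rep = 36·(5,0)/25² = (0.2880,0.0000)
o3: d²=200 > ρ²=56 → inactive
o4: d²=85 > ρ²=56 → inactive
F = F_att + ΣF_rep = (-5.9620,-15.0000)
Δp = p'−p = (-0.7452,-1.8750); α = Δx/Fx = (-2981/4000) / (-2981/500) = 1/8
check: Δy/Fy = (-15/8) / (-15) = 1/8 ✓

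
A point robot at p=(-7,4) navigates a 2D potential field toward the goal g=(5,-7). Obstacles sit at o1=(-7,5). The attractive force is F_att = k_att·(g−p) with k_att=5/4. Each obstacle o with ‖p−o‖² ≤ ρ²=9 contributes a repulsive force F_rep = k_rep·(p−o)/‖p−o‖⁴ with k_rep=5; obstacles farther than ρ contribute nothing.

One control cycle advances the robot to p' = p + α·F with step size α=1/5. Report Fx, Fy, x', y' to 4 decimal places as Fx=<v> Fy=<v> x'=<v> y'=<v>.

Fx=15.0000 Fy=-18.7500 x'=-4.0000 y'=0.2500

F_att = 5/4·(g−p) = 5/4·(12,-11) = (15.0000,-13.7500)
o1: d²=1 ≤ ρ²=9; F_rep = 5·(0,-1)/1² = (0.0000,-5.0000)
F = F_att + ΣF_rep = (15.0000,-18.7500)
p' = p + 1/5·F = (-4.0000,0.2500)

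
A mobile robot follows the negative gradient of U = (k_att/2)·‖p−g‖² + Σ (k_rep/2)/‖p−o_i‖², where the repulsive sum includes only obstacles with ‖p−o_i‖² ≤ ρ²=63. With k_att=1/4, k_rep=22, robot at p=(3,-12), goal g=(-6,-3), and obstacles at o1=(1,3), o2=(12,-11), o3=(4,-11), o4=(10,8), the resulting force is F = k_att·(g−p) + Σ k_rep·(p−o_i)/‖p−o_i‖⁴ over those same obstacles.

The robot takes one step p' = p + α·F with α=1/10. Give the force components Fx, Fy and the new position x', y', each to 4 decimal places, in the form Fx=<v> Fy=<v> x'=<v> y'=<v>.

Fx=-7.7500 Fy=-3.2500 x'=2.2250 y'=-12.3250

F_att = 1/4·(g−p) = 1/4·(-9,9) = (-2.2500,2.2500)
o1: d²=229 > ρ²=63 → inactive
o2: d²=82 > ρ²=63 → inactive
o3: d²=2 ≤ ρ²=63; F_rep = 22·(-1,-1)/2² = (-5.5000,-5.5000)
o4: d²=449 > ρ²=63 → inactive
F = F_att + ΣF_rep = (-7.7500,-3.2500)
p' = p + 1/10·F = (2.2250,-12.3250)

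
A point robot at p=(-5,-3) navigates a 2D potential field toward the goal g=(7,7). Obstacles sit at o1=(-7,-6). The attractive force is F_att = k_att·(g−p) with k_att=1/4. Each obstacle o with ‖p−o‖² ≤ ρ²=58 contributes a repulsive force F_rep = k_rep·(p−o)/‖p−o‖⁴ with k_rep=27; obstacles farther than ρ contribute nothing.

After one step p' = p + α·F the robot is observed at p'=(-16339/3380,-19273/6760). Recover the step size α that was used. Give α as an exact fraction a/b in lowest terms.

F_att = 1/4·(g−p) = 1/4·(12,10) = (3.0000,2.5000)
o1: d²=13 ≤ ρ²=58; F_rep = 27·(2,3)/13² = (0.3195,0.4793)
F = F_att + ΣF_rep = (3.3195,2.9793)
Δp = p'−p = (0.1660,0.1490); α = Δx/Fx = (561/3380) / (561/169) = 1/20
check: Δy/Fy = (1007/6760) / (1007/338) = 1/20 ✓

α = 1/20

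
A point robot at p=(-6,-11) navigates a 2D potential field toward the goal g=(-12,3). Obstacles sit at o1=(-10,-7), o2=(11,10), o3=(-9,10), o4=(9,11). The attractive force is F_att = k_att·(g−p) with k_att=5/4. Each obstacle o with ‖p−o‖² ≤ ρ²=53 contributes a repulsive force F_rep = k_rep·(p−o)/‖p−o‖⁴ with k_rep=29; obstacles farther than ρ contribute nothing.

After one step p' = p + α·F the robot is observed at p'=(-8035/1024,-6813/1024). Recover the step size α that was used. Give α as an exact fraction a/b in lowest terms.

α = 1/4

F_att = 5/4·(g−p) = 5/4·(-6,14) = (-7.5000,17.5000)
o1: d²=32 ≤ ρ²=53; F_rep = 29·(4,-4)/32² = (0.1133,-0.1133)
o2: d²=730 > ρ²=53 → inactive
o3: d²=450 > ρ²=53 → inactive
o4: d²=709 > ρ²=53 → inactive
F = F_att + ΣF_rep = (-7.3867,17.3867)
Δp = p'−p = (-1.8467,4.3467); α = Δx/Fx = (-1891/1024) / (-1891/256) = 1/4
check: Δy/Fy = (4451/1024) / (4451/256) = 1/4 ✓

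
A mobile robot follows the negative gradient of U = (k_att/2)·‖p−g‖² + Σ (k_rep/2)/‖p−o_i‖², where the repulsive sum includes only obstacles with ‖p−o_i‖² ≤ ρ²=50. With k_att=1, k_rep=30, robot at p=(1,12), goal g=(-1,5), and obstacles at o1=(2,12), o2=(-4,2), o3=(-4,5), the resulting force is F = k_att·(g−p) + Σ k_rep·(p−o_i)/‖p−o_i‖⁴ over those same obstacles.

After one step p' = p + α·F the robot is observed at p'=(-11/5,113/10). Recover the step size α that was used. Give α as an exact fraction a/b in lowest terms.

F_att = 1·(g−p) = 1·(-2,-7) = (-2.0000,-7.0000)
o1: d²=1 ≤ ρ²=50; F_rep = 30·(-1,0)/1² = (-30.0000,0.0000)
o2: d²=125 > ρ²=50 → inactive
o3: d²=74 > ρ²=50 → inactive
F = F_att + ΣF_rep = (-32.0000,-7.0000)
Δp = p'−p = (-3.2000,-0.7000); α = Δx/Fx = (-16/5) / (-32) = 1/10
check: Δy/Fy = (-7/10) / (-7) = 1/10 ✓

α = 1/10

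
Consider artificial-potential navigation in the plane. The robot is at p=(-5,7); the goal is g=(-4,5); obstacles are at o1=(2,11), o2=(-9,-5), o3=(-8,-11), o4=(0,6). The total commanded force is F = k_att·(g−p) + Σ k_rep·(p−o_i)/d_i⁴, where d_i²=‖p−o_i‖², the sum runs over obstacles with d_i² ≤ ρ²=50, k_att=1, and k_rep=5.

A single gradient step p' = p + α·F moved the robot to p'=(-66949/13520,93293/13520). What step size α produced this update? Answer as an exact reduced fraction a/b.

α = 1/20

F_att = 1·(g−p) = 1·(1,-2) = (1.0000,-2.0000)
o1: d²=65 > ρ²=50 → inactive
o2: d²=160 > ρ²=50 → inactive
o3: d²=333 > ρ²=50 → inactive
o4: d²=26 ≤ ρ²=50; F_rep = 5·(-5,1)/26² = (-0.0370,0.0074)
F = F_att + ΣF_rep = (0.9630,-1.9926)
Δp = p'−p = (0.0482,-0.0996); α = Δx/Fx = (651/13520) / (651/676) = 1/20
check: Δy/Fy = (-1347/13520) / (-1347/676) = 1/20 ✓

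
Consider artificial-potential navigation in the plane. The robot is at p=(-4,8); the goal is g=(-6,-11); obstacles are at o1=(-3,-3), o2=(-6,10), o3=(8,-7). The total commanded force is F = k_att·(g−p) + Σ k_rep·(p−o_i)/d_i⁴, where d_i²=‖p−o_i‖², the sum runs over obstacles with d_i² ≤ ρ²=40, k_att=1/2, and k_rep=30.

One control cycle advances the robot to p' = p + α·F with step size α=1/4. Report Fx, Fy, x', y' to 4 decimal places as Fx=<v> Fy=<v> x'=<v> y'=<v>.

F_att = 1/2·(g−p) = 1/2·(-2,-19) = (-1.0000,-9.5000)
o1: d²=122 > ρ²=40 → inactive
o2: d²=8 ≤ ρ²=40; F_rep = 30·(2,-2)/8² = (0.9375,-0.9375)
o3: d²=369 > ρ²=40 → inactive
F = F_att + ΣF_rep = (-0.0625,-10.4375)
p' = p + 1/4·F = (-4.0156,5.3906)

Fx=-0.0625 Fy=-10.4375 x'=-4.0156 y'=5.3906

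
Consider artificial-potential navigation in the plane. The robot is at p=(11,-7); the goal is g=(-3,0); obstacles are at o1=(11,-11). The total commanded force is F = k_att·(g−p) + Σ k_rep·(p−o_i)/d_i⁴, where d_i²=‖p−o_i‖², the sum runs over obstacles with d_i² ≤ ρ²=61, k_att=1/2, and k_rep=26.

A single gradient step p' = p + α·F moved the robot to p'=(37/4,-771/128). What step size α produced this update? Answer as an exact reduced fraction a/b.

F_att = 1/2·(g−p) = 1/2·(-14,7) = (-7.0000,3.5000)
o1: d²=16 ≤ ρ²=61; F_rep = 26·(0,4)/16² = (0.0000,0.4062)
F = F_att + ΣF_rep = (-7.0000,3.9062)
Δp = p'−p = (-1.7500,0.9766); α = Δx/Fx = (-7/4) / (-7) = 1/4
check: Δy/Fy = (125/128) / (125/32) = 1/4 ✓

α = 1/4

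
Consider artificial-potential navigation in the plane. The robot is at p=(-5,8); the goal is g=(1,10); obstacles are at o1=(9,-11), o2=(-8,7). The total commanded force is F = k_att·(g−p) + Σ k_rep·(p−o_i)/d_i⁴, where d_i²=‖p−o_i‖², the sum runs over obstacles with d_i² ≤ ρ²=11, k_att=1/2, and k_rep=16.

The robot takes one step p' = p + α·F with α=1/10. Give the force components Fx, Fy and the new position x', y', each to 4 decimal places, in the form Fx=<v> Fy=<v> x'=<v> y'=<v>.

F_att = 1/2·(g−p) = 1/2·(6,2) = (3.0000,1.0000)
o1: d²=557 > ρ²=11 → inactive
o2: d²=10 ≤ ρ²=11; F_rep = 16·(3,1)/10² = (0.4800,0.1600)
F = F_att + ΣF_rep = (3.4800,1.1600)
p' = p + 1/10·F = (-4.6520,8.1160)

Fx=3.4800 Fy=1.1600 x'=-4.6520 y'=8.1160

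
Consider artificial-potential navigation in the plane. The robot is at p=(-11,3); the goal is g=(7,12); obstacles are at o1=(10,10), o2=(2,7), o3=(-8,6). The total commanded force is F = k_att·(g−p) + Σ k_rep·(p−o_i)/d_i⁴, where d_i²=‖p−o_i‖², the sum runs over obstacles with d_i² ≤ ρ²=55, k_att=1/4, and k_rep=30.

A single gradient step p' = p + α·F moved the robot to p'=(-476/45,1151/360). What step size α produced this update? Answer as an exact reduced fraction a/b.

F_att = 1/4·(g−p) = 1/4·(18,9) = (4.5000,2.2500)
o1: d²=490 > ρ²=55 → inactive
o2: d²=185 > ρ²=55 → inactive
o3: d²=18 ≤ ρ²=55; F_rep = 30·(-3,-3)/18² = (-0.2778,-0.2778)
F = F_att + ΣF_rep = (4.2222,1.9722)
Δp = p'−p = (0.4222,0.1972); α = Δx/Fx = (19/45) / (38/9) = 1/10
check: Δy/Fy = (71/360) / (71/36) = 1/10 ✓

α = 1/10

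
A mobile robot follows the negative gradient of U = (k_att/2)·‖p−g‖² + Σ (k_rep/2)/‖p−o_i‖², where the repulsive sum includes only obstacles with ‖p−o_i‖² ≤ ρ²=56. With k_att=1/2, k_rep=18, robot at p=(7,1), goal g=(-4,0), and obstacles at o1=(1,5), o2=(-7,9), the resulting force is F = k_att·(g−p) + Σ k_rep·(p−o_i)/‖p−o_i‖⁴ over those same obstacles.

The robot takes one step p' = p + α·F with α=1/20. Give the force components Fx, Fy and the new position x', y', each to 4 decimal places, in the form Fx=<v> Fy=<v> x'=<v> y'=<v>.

Fx=-5.4601 Fy=-0.5266 x'=6.7270 y'=0.9737

F_att = 1/2·(g−p) = 1/2·(-11,-1) = (-5.5000,-0.5000)
o1: d²=52 ≤ ρ²=56; F_rep = 18·(6,-4)/52² = (0.0399,-0.0266)
o2: d²=260 > ρ²=56 → inactive
F = F_att + ΣF_rep = (-5.4601,-0.5266)
p' = p + 1/20·F = (6.7270,0.9737)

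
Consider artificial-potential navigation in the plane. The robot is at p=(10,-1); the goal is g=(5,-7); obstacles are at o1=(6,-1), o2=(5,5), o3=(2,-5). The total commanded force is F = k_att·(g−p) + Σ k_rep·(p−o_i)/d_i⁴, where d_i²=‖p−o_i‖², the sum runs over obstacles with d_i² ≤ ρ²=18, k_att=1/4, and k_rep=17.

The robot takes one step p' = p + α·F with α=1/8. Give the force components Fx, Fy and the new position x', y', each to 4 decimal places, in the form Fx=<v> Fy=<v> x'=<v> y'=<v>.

Fx=-0.9844 Fy=-1.5000 x'=9.8770 y'=-1.1875

F_att = 1/4·(g−p) = 1/4·(-5,-6) = (-1.2500,-1.5000)
o1: d²=16 ≤ ρ²=18; F_rep = 17·(4,0)/16² = (0.2656,0.0000)
o2: d²=61 > ρ²=18 → inactive
o3: d²=80 > ρ²=18 → inactive
F = F_att + ΣF_rep = (-0.9844,-1.5000)
p' = p + 1/8·F = (9.8770,-1.1875)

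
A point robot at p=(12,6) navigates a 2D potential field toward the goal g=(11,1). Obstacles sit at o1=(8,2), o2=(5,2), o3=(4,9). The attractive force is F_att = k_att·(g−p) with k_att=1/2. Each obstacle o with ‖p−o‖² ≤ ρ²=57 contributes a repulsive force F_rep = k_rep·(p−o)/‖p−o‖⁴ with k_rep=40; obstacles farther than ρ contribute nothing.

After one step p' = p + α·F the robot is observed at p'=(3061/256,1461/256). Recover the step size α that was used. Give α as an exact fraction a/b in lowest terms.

α = 1/8

F_att = 1/2·(g−p) = 1/2·(-1,-5) = (-0.5000,-2.5000)
o1: d²=32 ≤ ρ²=57; F_rep = 40·(4,4)/32² = (0.1562,0.1562)
o2: d²=65 > ρ²=57 → inactive
o3: d²=73 > ρ²=57 → inactive
F = F_att + ΣF_rep = (-0.3438,-2.3438)
Δp = p'−p = (-0.0430,-0.2930); α = Δx/Fx = (-11/256) / (-11/32) = 1/8
check: Δy/Fy = (-75/256) / (-75/32) = 1/8 ✓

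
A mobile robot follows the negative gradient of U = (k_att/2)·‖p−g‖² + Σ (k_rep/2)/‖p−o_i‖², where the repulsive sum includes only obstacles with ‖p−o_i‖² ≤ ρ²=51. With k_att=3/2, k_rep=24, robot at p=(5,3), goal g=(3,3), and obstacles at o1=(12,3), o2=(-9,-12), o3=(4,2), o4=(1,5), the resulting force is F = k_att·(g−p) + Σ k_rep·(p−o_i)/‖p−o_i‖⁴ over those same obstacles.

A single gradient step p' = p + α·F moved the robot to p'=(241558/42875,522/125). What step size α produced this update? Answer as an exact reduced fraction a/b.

F_att = 3/2·(g−p) = 3/2·(-2,0) = (-3.0000,0.0000)
o1: d²=49 ≤ ρ²=51; F_rep = 24·(-7,0)/49² = (-0.0700,0.0000)
o2: d²=421 > ρ²=51 → inactive
o3: d²=2 ≤ ρ²=51; F_rep = 24·(1,1)/2² = (6.0000,6.0000)
o4: d²=20 ≤ ρ²=51; F_rep = 24·(4,-2)/20² = (0.2400,-0.1200)
F = F_att + ΣF_rep = (3.1700,5.8800)
Δp = p'−p = (0.6340,1.1760); α = Δx/Fx = (27183/42875) / (27183/8575) = 1/5
check: Δy/Fy = (147/125) / (147/25) = 1/5 ✓

α = 1/5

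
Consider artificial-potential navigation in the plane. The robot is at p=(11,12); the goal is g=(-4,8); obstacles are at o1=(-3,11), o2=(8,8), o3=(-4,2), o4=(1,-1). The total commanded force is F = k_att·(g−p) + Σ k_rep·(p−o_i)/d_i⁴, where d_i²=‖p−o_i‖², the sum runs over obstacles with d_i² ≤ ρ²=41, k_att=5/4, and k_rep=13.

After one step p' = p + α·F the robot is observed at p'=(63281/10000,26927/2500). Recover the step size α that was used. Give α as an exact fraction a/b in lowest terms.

α = 1/4

F_att = 5/4·(g−p) = 5/4·(-15,-4) = (-18.7500,-5.0000)
o1: d²=197 > ρ²=41 → inactive
o2: d²=25 ≤ ρ²=41; F_rep = 13·(3,4)/25² = (0.0624,0.0832)
o3: d²=325 > ρ²=41 → inactive
o4: d²=269 > ρ²=41 → inactive
F = F_att + ΣF_rep = (-18.6876,-4.9168)
Δp = p'−p = (-4.6719,-1.2292); α = Δx/Fx = (-46719/10000) / (-46719/2500) = 1/4
check: Δy/Fy = (-3073/2500) / (-3073/625) = 1/4 ✓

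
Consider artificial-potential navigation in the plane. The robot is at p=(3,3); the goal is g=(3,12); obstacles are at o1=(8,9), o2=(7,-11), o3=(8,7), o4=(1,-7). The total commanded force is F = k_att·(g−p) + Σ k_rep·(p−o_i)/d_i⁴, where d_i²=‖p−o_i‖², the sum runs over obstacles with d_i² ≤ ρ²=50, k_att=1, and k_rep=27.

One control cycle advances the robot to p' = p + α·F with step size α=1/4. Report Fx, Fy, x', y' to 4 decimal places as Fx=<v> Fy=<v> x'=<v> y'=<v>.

F_att = 1·(g−p) = 1·(0,9) = (0.0000,9.0000)
o1: d²=61 > ρ²=50 → inactive
o2: d²=212 > ρ²=50 → inactive
o3: d²=41 ≤ ρ²=50; F_rep = 27·(-5,-4)/41² = (-0.0803,-0.0642)
o4: d²=104 > ρ²=50 → inactive
F = F_att + ΣF_rep = (-0.0803,8.9358)
p' = p + 1/4·F = (2.9799,5.2339)

Fx=-0.0803 Fy=8.9358 x'=2.9799 y'=5.2339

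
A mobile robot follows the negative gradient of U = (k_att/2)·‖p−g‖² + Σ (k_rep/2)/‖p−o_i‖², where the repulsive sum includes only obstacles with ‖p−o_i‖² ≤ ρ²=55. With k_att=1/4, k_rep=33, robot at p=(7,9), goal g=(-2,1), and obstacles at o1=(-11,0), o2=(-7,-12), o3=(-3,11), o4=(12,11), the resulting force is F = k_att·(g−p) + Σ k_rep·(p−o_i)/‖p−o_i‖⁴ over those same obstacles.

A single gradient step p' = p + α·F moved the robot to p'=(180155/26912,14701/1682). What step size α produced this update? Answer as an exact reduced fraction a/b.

F_att = 1/4·(g−p) = 1/4·(-9,-8) = (-2.2500,-2.0000)
o1: d²=405 > ρ²=55 → inactive
o2: d²=637 > ρ²=55 → inactive
o3: d²=104 > ρ²=55 → inactive
o4: d²=29 ≤ ρ²=55; F_rep = 33·(-5,-2)/29² = (-0.1962,-0.0785)
F = F_att + ΣF_rep = (-2.4462,-2.0785)
Δp = p'−p = (-0.3058,-0.2598); α = Δx/Fx = (-8229/26912) / (-8229/3364) = 1/8
check: Δy/Fy = (-437/1682) / (-1748/841) = 1/8 ✓

α = 1/8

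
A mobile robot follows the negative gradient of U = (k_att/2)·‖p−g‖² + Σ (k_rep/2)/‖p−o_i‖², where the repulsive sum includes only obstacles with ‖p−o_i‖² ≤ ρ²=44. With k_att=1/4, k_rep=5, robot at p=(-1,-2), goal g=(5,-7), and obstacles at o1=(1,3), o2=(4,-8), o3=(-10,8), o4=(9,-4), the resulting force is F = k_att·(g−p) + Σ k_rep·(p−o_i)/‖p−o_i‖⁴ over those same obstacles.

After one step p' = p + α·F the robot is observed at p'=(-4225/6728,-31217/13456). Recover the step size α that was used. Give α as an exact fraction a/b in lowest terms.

α = 1/4

F_att = 1/4·(g−p) = 1/4·(6,-5) = (1.5000,-1.2500)
o1: d²=29 ≤ ρ²=44; F_rep = 5·(-2,-5)/29² = (-0.0119,-0.0297)
o2: d²=61 > ρ²=44 → inactive
o3: d²=181 > ρ²=44 → inactive
o4: d²=104 > ρ²=44 → inactive
F = F_att + ΣF_rep = (1.4881,-1.2797)
Δp = p'−p = (0.3720,-0.3199); α = Δx/Fx = (2503/6728) / (2503/1682) = 1/4
check: Δy/Fy = (-4305/13456) / (-4305/3364) = 1/4 ✓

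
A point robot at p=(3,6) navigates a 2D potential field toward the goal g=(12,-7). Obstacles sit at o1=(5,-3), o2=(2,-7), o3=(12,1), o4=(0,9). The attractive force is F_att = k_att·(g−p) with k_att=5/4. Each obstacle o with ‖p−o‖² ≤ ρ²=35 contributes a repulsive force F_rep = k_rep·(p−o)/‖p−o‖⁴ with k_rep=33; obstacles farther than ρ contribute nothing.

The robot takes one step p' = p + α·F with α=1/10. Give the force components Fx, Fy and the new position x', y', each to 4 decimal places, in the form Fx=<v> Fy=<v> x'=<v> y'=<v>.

F_att = 5/4·(g−p) = 5/4·(9,-13) = (11.2500,-16.2500)
o1: d²=85 > ρ²=35 → inactive
o2: d²=170 > ρ²=35 → inactive
o3: d²=106 > ρ²=35 → inactive
o4: d²=18 ≤ ρ²=35; F_rep = 33·(3,-3)/18² = (0.3056,-0.3056)
F = F_att + ΣF_rep = (11.5556,-16.5556)
p' = p + 1/10·F = (4.1556,4.3444)

Fx=11.5556 Fy=-16.5556 x'=4.1556 y'=4.3444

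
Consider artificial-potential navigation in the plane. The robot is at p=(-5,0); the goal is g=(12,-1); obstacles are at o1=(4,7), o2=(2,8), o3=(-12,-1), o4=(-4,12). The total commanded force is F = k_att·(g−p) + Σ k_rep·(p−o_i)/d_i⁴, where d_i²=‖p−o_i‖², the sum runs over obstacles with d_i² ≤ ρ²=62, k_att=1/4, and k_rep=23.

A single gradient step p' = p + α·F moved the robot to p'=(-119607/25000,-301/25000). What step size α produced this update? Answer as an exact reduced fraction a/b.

F_att = 1/4·(g−p) = 1/4·(17,-1) = (4.2500,-0.2500)
o1: d²=130 > ρ²=62 → inactive
o2: d²=113 > ρ²=62 → inactive
o3: d²=50 ≤ ρ²=62; F_rep = 23·(7,1)/50² = (0.0644,0.0092)
o4: d²=145 > ρ²=62 → inactive
F = F_att + ΣF_rep = (4.3144,-0.2408)
Δp = p'−p = (0.2157,-0.0120); α = Δx/Fx = (5393/25000) / (5393/1250) = 1/20
check: Δy/Fy = (-301/25000) / (-301/1250) = 1/20 ✓

α = 1/20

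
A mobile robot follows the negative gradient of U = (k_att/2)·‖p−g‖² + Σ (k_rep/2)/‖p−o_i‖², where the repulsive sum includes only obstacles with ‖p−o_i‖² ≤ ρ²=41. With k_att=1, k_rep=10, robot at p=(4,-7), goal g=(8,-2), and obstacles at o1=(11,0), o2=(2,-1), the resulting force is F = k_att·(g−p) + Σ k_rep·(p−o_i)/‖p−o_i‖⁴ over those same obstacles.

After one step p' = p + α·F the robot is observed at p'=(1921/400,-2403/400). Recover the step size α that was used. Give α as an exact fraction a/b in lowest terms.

F_att = 1·(g−p) = 1·(4,5) = (4.0000,5.0000)
o1: d²=98 > ρ²=41 → inactive
o2: d²=40 ≤ ρ²=41; F_rep = 10·(2,-6)/40² = (0.0125,-0.0375)
F = F_att + ΣF_rep = (4.0125,4.9625)
Δp = p'−p = (0.8025,0.9925); α = Δx/Fx = (321/400) / (321/80) = 1/5
check: Δy/Fy = (397/400) / (397/80) = 1/5 ✓

α = 1/5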